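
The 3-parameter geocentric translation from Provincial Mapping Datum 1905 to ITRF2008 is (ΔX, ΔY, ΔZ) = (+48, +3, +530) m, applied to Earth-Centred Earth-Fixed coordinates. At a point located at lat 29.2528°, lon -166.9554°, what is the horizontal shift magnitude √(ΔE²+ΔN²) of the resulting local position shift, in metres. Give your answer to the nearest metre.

486 m

The local east axis at (φ, λ) is (−sin λ, cos λ, 0), so ΔE = −sin(-166.9554°)·48 + cos(-166.9554°)·3 = 7.91 m.
The local north axis is (−sin φ cos λ, −sin φ sin λ, cos φ), giving ΔN = 22.851 + 0.331 + 462.410 = 485.59 m.
Horizontal magnitude = √(ΔE² + ΔN²) = √(7.91² + 485.59²) = 485.66 m.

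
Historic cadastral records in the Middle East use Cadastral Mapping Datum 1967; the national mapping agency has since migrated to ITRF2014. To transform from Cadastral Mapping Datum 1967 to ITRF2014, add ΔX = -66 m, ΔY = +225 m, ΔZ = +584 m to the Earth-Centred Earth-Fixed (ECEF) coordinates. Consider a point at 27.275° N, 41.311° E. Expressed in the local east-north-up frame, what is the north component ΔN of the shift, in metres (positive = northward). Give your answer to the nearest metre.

At φ = 27.275°, λ = 41.311°: sin φ = 0.458262, cos φ = 0.888817, sin λ = 0.660146, cos λ = 0.751137.
ΔN = −sin φ cos λ·ΔX − sin φ sin λ·ΔY + cos φ·ΔZ = −(0.458262)(0.751137)(-66) − (0.458262)(0.660146)(225) + (0.888817)(584) = 473.72 m.

ΔN = 474 m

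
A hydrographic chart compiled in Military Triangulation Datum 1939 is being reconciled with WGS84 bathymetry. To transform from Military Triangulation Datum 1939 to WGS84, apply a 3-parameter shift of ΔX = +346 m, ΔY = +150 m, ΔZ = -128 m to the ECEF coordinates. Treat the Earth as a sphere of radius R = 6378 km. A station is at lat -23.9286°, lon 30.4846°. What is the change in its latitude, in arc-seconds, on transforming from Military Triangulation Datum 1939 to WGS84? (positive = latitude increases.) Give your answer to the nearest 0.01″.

sin φ = -0.405598, cos φ = 0.914052, sin λ = 0.507307, cos λ = 0.861766.
North component: ΔN = −sin φ cos λ·ΔX − sin φ sin λ·ΔY + cos φ·ΔZ = −(-0.405598)(0.861766)(346) − (-0.405598)(0.507307)(150) + (0.914052)(-128) = 34.80 m.
1° of latitude spans πR/180 = 111317 m, so Δφ = 34.80 / 111317 × 3600 = 1.126″.

Δφ = 1.13″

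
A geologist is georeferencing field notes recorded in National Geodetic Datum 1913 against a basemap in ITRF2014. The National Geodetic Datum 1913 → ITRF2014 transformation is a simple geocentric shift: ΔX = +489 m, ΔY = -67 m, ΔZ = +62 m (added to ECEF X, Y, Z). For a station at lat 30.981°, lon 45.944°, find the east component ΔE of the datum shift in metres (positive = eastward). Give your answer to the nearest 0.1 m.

The local east axis at (φ, λ) is (−sin λ, cos λ, 0), so ΔE = −sin(45.944°)·489 + cos(45.944°)·(-67) = -398.01 m.

ΔE = -398.0 m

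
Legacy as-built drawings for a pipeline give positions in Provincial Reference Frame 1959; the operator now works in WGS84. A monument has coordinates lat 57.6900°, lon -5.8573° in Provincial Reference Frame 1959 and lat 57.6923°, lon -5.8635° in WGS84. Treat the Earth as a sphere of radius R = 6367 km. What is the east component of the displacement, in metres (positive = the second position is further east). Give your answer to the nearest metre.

ΔE = -368 m

Δφ = 57.6923° − 57.6900° = +0.0023°; Δλ = -5.8635° − -5.8573° = -0.0062°.
1° along a meridian = πR/180 = 111125 m.
ΔN = Δφ × 111125 = 255.6 m; ΔE = Δλ × 111125 × cos(57.6900°) = -0.0062 × 111125 × 0.534500 = -368.3 m.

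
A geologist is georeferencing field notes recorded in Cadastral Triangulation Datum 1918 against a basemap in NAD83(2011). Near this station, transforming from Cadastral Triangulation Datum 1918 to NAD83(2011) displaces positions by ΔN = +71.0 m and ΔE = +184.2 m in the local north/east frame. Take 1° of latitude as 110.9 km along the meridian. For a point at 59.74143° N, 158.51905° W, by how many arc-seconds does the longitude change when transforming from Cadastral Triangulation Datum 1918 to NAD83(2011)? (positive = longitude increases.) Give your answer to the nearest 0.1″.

Δλ = 11.9″

At latitude 59.74143°, cos φ = 0.503903.
1° of longitude at this latitude = 110.9 × cos φ = 55.88 km, so Δλ = 184.2 / 55882.9 = 0.0032962° = 11.866″.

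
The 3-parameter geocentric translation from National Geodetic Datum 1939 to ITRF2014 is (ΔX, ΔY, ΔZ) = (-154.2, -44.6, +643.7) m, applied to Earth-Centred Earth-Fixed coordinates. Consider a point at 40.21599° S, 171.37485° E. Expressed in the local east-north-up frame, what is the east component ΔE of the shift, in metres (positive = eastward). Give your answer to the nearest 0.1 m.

ΔE = 67.2 m

The local east axis at (φ, λ) is (−sin λ, cos λ, 0), so ΔE = −sin(171.37485°)·(-154.2) + cos(171.37485°)·(-44.6) = 67.22 m.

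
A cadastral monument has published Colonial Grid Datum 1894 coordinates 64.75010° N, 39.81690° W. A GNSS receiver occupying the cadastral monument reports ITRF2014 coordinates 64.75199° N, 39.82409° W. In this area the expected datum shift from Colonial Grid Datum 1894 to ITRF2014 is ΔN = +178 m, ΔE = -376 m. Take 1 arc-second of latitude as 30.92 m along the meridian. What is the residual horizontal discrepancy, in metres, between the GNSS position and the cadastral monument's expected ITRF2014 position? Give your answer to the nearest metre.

Observed coordinate differences: Δφ = +0.00189°, Δλ = -0.00719°.
Converting to metres (1° lat = 111312 m, cos φ = 0.426567): observed ΔN = 210.4 m, observed ΔE = -341.4 m.
Subtracting the expected shift leaves a residual of 210.4 − (178) = 32.4 m north and -341.4 − (-376) = 34.6 m east.
Residual distance = √(32.4² + 34.6²) = 47.4 m.

47 m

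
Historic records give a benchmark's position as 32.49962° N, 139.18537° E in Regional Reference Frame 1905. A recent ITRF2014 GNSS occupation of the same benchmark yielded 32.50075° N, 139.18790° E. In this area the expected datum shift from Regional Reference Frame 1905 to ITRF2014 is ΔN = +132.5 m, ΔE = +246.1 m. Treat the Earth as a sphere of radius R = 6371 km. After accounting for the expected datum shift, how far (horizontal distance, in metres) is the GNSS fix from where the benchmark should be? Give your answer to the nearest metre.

11 m

Observed coordinate differences: Δφ = +0.00113°, Δλ = +0.00253°.
Converting to metres (1° lat = 111195 m, cos φ = 0.843395): observed ΔN = 125.7 m, observed ΔE = 237.3 m.
Subtracting the expected shift leaves a residual of 125.7 − (132.5) = -6.8 m north and 237.3 − (246.1) = -8.8 m east.
Residual distance = √((-6.8)² + (-8.8)²) = 11.2 m.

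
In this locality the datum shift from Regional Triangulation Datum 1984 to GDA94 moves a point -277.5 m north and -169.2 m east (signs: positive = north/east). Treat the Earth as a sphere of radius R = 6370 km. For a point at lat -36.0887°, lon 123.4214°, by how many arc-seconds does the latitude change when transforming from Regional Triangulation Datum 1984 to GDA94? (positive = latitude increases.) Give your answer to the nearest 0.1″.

Δφ = -9.0″

On a sphere of radius R, 1 rad of latitude = R, so Δφ = ΔN / R = -277.5 / 6370000 = -4.3564e-05 rad = -8.986″.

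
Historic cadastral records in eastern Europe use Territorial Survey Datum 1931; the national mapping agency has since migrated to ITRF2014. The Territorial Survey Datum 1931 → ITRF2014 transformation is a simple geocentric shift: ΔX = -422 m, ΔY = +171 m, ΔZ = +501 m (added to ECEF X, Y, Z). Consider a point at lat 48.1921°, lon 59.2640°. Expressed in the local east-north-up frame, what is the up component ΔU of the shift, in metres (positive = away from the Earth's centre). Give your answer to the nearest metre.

The local up (radial) axis is (cos φ cos λ, cos φ sin λ, sin φ), giving ΔU = -143.778 + 97.982 + 373.437 = 327.64 m.

ΔU = 328 m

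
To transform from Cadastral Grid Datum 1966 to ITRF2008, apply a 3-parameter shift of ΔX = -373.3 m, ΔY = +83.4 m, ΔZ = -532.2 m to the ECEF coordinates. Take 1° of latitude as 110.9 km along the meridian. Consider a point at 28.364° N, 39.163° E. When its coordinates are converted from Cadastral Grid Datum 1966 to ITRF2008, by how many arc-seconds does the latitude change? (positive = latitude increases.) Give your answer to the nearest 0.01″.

sin φ = 0.475071, cos φ = 0.879947, sin λ = 0.631529, cos λ = 0.775352.
North component: ΔN = −sin φ cos λ·ΔX − sin φ sin λ·ΔY + cos φ·ΔZ = −(0.475071)(0.775352)(-373.3) − (0.475071)(0.631529)(83.4) + (0.879947)(-532.2) = -355.83 m.
1° of latitude spans 110900 m, so Δφ = -355.83 / 110900 × 3600 = -11.551″.

Δφ = -11.55″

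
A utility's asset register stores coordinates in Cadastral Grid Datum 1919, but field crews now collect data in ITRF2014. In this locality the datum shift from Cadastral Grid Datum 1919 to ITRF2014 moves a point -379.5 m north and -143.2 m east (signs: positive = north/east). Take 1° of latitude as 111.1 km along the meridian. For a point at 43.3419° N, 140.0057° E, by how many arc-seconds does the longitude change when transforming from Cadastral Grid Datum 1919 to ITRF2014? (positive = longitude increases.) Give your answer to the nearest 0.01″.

At latitude 43.3419°, cos φ = 0.727271.
1° of longitude at this latitude = 111.1 × cos φ = 80.80 km, so Δλ = -143.2 / 80799.8 = -0.0017723° = -6.380″.

Δλ = -6.38″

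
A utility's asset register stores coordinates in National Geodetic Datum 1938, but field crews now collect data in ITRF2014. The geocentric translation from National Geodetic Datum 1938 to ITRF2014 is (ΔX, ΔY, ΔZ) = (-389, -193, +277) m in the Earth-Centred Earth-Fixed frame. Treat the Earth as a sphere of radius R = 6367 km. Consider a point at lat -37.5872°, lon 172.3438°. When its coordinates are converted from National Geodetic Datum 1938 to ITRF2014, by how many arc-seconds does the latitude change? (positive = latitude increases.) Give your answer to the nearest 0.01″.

sin φ = -0.609968, cos φ = 0.792426, sin λ = 0.133229, cos λ = -0.991085.
North component: ΔN = −sin φ cos λ·ΔX − sin φ sin λ·ΔY + cos φ·ΔZ = −(-0.609968)(-0.991085)(-389) − (-0.609968)(0.133229)(-193) + (0.792426)(277) = 438.98 m.
1° of latitude spans πR/180 = 111125 m, so Δφ = 438.98 / 111125 × 3600 = 14.221″.

Δφ = 14.22″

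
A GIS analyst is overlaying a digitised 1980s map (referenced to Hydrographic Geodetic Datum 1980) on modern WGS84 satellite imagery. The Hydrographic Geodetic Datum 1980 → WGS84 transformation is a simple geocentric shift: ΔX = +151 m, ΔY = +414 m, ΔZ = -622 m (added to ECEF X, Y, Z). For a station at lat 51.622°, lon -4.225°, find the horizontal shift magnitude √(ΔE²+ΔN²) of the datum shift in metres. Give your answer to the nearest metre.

The local east axis at (φ, λ) is (−sin λ, cos λ, 0), so ΔE = −sin(-4.225°)·151 + cos(-4.225°)·414 = 424.00 m.
The local north axis is (−sin φ cos λ, −sin φ sin λ, cos φ), giving ΔN = -118.052 + 23.911 − 386.167 = -480.31 m.
Horizontal magnitude = √(ΔE² + ΔN²) = √(424.00² + (-480.31)²) = 640.68 m.

641 m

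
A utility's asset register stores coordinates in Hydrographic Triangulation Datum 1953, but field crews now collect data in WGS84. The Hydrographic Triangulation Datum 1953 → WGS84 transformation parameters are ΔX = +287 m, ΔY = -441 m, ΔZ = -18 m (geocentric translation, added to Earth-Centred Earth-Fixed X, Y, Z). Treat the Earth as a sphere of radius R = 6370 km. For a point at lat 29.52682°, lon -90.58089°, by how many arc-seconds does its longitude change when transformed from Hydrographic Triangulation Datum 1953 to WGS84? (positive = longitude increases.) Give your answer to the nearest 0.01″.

sin φ = 0.492831, cos φ = 0.870125, sin λ = -0.999949, cos λ = -0.010138.
East component: ΔE = −sin λ·ΔX + cos λ·ΔY = −(-0.999949)(287) + (-0.010138)(-441) = 291.46 m.
1° of latitude spans πR/180 = 111177 m; at latitude φ, 1° of longitude spans that × cos φ = 96738.3 m, so Δλ = 291.46 / 96738.3 × 3600 = 10.846″.

Δλ = 10.85″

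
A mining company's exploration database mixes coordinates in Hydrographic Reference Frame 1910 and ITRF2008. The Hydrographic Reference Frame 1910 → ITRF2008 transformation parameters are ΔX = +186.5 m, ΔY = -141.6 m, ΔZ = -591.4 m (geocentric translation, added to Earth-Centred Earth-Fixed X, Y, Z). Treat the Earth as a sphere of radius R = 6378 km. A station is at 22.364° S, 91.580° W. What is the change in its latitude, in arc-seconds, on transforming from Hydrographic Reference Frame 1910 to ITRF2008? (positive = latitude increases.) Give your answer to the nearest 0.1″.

Δφ = -16.0″

sin φ = -0.380489, cos φ = 0.924785, sin λ = -0.999620, cos λ = -0.027573.
North component: ΔN = −sin φ cos λ·ΔX − sin φ sin λ·ΔY + cos φ·ΔZ = −(-0.380489)(-0.027573)(186.5) − (-0.380489)(-0.999620)(-141.6) + (0.924785)(-591.4) = -495.02 m.
1° of latitude spans πR/180 = 111317 m, so Δφ = -495.02 / 111317 × 3600 = -16.009″.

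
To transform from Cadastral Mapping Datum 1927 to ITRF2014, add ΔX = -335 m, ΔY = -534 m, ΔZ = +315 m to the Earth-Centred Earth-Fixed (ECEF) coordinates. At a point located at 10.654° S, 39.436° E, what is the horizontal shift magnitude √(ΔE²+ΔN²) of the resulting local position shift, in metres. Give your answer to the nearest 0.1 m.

At φ = -10.654°, λ = 39.436°: sin φ = -0.184878, cos φ = 0.982762, sin λ = 0.635216, cos λ = 0.772335.
ΔE = −sin λ·ΔX + cos λ·ΔY = −(0.635216)·(-335) + (0.772335)·(-534) = -199.63 m.
ΔN = −sin φ cos λ·ΔX − sin φ sin λ·ΔY + cos φ·ΔZ = −(-0.184878)(0.772335)(-335) − (-0.184878)(0.635216)(-534) + (0.982762)(315) = 199.02 m.
Horizontal magnitude = √(ΔE² + ΔN²) = √((-199.63)² + 199.02²) = 281.89 m.

281.9 m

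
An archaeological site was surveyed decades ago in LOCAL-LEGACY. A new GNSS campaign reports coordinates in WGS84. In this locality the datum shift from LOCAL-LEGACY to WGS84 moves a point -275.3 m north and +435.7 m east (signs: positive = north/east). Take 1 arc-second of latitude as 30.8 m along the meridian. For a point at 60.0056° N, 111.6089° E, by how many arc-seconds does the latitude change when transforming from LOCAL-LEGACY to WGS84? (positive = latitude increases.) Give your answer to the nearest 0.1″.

1″ of latitude = 30.80 m, so Δφ = -275.3 / 30.80 = -8.938″.

Δφ = -8.9″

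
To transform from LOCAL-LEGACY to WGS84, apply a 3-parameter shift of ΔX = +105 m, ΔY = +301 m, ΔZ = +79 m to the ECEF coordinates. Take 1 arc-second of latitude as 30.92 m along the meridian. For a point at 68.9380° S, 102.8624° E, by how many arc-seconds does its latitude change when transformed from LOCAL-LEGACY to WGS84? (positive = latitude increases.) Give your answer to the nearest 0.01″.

Δφ = 9.07″

sin φ = -0.933192, cos φ = 0.359378, sin λ = 0.974907, cos λ = -0.222610.
North component: ΔN = −sin φ cos λ·ΔX − sin φ sin λ·ΔY + cos φ·ΔZ = −(-0.933192)(-0.222610)(105) − (-0.933192)(0.974907)(301) + (0.359378)(79) = 280.42 m.
1° of latitude spans 3600 × 30.92 = 111312 m, so Δφ = 280.42 / 111312 × 3600 = 9.069″.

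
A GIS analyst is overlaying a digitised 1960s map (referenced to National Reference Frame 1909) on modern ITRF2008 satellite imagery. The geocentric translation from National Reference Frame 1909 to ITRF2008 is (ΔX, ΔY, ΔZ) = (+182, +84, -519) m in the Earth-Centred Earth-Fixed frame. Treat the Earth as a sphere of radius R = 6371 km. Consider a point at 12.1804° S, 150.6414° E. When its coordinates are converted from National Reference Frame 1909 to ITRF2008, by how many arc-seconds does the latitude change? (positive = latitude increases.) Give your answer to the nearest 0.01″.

Δφ = -17.23″

sin φ = -0.210990, cos φ = 0.977488, sin λ = 0.490274, cos λ = -0.871568.
North component: ΔN = −sin φ cos λ·ΔX − sin φ sin λ·ΔY + cos φ·ΔZ = −(-0.210990)(-0.871568)(182) − (-0.210990)(0.490274)(84) + (0.977488)(-519) = -532.10 m.
1° of latitude spans πR/180 = 111195 m, so Δφ = -532.10 / 111195 × 3600 = -17.227″.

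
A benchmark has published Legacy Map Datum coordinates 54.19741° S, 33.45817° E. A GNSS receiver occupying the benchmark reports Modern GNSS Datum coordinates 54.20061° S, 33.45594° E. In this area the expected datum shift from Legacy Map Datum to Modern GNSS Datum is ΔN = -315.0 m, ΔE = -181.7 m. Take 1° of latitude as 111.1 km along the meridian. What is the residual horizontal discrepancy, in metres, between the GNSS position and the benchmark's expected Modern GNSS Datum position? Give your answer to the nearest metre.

55 m

Observed coordinate differences: Δφ = -0.00320°, Δλ = -0.00223°.
Converting to metres (1° lat = 111100 m, cos φ = 0.584994): observed ΔN = -355.5 m, observed ΔE = -144.9 m.
Subtracting the expected shift leaves a residual of -355.5 − (-315.0) = -40.5 m north and -144.9 − (-181.7) = 36.8 m east.
Residual distance = √((-40.5)² + 36.8²) = 54.7 m.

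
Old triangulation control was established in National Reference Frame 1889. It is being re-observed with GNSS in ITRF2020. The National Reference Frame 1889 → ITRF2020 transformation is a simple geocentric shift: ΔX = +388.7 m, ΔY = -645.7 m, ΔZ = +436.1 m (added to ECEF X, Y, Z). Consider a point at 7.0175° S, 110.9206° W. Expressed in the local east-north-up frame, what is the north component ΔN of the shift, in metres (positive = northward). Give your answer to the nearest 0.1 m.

ΔN = 489.6 m

At φ = -7.0175°, λ = -110.9206°: sin φ = -0.122172, cos φ = 0.992509, sin λ = -0.934076, cos λ = -0.357074.
ΔN = −sin φ cos λ·ΔX − sin φ sin λ·ΔY + cos φ·ΔZ = −(-0.122172)(-0.357074)(388.7) − (-0.122172)(-0.934076)(-645.7) + (0.992509)(436.1) = 489.56 m.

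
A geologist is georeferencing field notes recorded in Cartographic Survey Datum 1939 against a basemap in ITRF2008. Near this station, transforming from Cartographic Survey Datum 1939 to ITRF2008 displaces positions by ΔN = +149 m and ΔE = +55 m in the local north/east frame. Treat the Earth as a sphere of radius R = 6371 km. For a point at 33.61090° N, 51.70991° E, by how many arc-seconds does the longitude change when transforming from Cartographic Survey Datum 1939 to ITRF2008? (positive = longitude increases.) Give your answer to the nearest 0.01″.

Δλ = 2.14″

At latitude 33.61090°, cos φ = 0.832816.
One radian of longitude at latitude φ spans R cos φ, so Δλ = ΔE / (R cos φ) = 55.0 / (6371000 × 0.832816) = 1.0366e-05 rad = 2.138″.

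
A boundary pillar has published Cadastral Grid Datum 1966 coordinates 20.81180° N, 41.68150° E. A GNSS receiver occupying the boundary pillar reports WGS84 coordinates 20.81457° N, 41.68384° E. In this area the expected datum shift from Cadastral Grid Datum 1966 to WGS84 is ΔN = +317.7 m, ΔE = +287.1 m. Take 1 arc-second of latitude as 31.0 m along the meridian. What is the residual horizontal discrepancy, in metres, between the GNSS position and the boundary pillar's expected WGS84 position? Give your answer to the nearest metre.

44 m

Observed coordinate differences: Δφ = +0.00277°, Δλ = +0.00234°.
Converting to metres (1° lat = 111600 m, cos φ = 0.934753): observed ΔN = 309.1 m, observed ΔE = 244.1 m.
Subtracting the expected shift leaves a residual of 309.1 − (317.7) = -8.6 m north and 244.1 − (287.1) = -43.0 m east.
Residual distance = √((-8.6)² + (-43.0)²) = 43.8 m.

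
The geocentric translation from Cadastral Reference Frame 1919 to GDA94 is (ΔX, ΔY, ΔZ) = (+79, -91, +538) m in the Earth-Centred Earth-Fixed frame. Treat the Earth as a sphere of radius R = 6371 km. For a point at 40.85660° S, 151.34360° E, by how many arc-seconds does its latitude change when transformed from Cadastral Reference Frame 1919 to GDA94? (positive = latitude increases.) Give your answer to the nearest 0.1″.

Δφ = 10.8″

sin φ = -0.654168, cos φ = 0.756349, sin λ = 0.479556, cos λ = -0.877511.
North component: ΔN = −sin φ cos λ·ΔX − sin φ sin λ·ΔY + cos φ·ΔZ = −(-0.654168)(-0.877511)(79) − (-0.654168)(0.479556)(-91) + (0.756349)(538) = 333.02 m.
1° of latitude spans πR/180 = 111195 m, so Δφ = 333.02 / 111195 × 3600 = 10.782″.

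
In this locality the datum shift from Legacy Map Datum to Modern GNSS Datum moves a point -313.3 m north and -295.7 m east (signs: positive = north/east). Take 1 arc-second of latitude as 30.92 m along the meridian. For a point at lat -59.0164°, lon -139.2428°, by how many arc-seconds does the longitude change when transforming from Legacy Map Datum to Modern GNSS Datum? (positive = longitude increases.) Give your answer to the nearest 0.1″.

Δλ = -18.6″

At latitude -59.0164°, cos φ = 0.514793.
1″ of longitude at this latitude = 30.92 × cos φ = 15.9174 m, so Δλ = -295.7 / 15.9174 = -18.577″.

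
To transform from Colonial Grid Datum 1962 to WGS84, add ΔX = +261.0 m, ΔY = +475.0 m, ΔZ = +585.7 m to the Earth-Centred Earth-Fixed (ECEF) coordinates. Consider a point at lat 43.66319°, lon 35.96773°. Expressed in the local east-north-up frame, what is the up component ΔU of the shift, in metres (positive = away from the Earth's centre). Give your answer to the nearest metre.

ΔU = 759 m

At φ = 43.66319°, λ = 35.96773°: sin φ = 0.690418, cos φ = 0.723411, sin λ = 0.587330, cos λ = 0.809348.
ΔU = cos φ cos λ·ΔX + cos φ sin λ·ΔY + sin φ·ΔZ = (0.723411)(0.809348)(261.0) + (0.723411)(0.587330)(475.0) + (0.690418)(585.7) = 759.01 m.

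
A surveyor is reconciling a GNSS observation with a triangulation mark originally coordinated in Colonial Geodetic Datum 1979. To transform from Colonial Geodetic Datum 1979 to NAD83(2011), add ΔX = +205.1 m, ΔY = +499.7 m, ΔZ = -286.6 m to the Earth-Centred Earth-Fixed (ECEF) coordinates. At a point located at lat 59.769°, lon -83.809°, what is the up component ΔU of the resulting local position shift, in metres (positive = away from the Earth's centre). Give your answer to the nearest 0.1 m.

The local up (radial) axis is (cos φ cos λ, cos φ sin λ, sin φ), giving ΔU = 11.136 − 250.125 − 247.623 = -486.61 m.

ΔU = -486.6 m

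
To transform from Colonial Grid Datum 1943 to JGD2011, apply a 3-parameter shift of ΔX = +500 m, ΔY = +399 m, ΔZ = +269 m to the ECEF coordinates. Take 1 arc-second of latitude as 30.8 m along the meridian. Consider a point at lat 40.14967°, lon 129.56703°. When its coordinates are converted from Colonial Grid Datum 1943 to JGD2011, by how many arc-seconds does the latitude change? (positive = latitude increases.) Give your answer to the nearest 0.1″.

Δφ = 6.9″

sin φ = 0.644787, cos φ = 0.764363, sin λ = 0.770880, cos λ = -0.636981.
North component: ΔN = −sin φ cos λ·ΔX − sin φ sin λ·ΔY + cos φ·ΔZ = −(0.644787)(-0.636981)(500) − (0.644787)(0.770880)(399) + (0.764363)(269) = 212.65 m.
1° of latitude spans 3600 × 30.80 = 110880 m, so Δφ = 212.65 / 110880 × 3600 = 6.904″.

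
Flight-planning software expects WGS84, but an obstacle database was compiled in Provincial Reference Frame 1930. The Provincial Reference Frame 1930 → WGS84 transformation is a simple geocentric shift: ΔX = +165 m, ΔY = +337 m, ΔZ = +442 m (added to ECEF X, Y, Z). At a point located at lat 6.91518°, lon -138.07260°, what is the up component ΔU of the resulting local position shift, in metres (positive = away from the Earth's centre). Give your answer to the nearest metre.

ΔU = -292 m

The local up (radial) axis is (cos φ cos λ, cos φ sin λ, sin φ), giving ΔU = -121.866 − 223.541 + 53.217 = -292.19 m.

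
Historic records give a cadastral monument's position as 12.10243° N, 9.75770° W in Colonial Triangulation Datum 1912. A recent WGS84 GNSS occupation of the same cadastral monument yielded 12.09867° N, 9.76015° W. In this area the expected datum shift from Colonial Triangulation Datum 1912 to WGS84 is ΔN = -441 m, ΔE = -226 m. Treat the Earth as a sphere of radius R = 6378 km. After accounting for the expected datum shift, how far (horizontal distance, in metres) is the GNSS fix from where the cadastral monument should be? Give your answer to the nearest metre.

46 m

Observed coordinate differences: Δφ = -0.00376°, Δλ = -0.00245°.
Converting to metres (1° lat = 111317 m, cos φ = 0.977774): observed ΔN = -418.6 m, observed ΔE = -266.7 m.
Subtracting the expected shift leaves a residual of -418.6 − (-441) = 22.4 m north and -266.7 − (-226) = -40.7 m east.
Residual distance = √(22.4² + (-40.7)²) = 46.4 m.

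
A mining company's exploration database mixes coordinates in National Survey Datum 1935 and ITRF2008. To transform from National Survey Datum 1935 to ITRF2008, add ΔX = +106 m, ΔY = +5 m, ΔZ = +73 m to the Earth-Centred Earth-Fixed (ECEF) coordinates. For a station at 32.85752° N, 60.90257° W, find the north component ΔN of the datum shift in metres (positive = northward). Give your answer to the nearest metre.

At φ = 32.85752°, λ = -60.90257°: sin φ = 0.542552, cos φ = 0.840022, sin λ = -0.873794, cos λ = 0.486296.
ΔN = −sin φ cos λ·ΔX − sin φ sin λ·ΔY + cos φ·ΔZ = −(0.542552)(0.486296)(106) − (0.542552)(-0.873794)(5) + (0.840022)(73) = 35.72 m.

ΔN = 36 m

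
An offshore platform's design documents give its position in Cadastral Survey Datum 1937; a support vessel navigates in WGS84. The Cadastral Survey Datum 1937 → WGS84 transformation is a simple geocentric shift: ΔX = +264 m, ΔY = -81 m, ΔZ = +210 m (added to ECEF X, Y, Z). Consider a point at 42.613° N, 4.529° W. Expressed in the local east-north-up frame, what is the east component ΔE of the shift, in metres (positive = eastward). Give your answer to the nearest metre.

The local east axis at (φ, λ) is (−sin λ, cos λ, 0), so ΔE = −sin(-4.529°)·264 + cos(-4.529°)·(-81) = -59.90 m.

ΔE = -60 m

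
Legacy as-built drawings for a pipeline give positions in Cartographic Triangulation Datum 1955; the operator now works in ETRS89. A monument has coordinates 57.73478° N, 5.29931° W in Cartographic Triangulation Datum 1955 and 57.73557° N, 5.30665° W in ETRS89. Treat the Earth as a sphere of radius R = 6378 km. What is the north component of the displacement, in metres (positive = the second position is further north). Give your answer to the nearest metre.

ΔN = 88 m

Δφ = 57.73557° − 57.73478° = +0.00079°; Δλ = -5.30665° − -5.29931° = -0.00734°.
1° along a meridian = πR/180 = 111317 m.
ΔN = Δφ × 111317 = 87.9 m; ΔE = Δλ × 111317 × cos(57.73478°) = -0.00734 × 111317 × 0.533839 = -436.2 m.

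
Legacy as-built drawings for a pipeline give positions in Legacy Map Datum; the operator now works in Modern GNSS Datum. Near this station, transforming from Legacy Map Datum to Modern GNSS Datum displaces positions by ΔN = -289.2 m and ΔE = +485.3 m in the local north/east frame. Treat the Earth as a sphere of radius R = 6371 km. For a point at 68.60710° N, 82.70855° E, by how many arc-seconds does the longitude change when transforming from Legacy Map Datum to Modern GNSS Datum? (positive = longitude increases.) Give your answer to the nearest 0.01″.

Δλ = 43.07″

At latitude 68.60710°, cos φ = 0.364761.
One radian of longitude at latitude φ spans R cos φ, so Δλ = ΔE / (R cos φ) = 485.3 / (6371000 × 0.364761) = 2.0883e-04 rad = 43.074″.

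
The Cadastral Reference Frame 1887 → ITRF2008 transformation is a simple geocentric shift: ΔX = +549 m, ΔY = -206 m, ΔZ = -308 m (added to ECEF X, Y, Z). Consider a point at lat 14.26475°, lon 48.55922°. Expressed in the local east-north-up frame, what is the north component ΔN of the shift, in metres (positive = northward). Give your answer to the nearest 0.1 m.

At φ = 14.26475°, λ = 48.55922°: sin φ = 0.246403, cos φ = 0.969168, sin λ = 0.749640, cos λ = 0.661846.
ΔN = −sin φ cos λ·ΔX − sin φ sin λ·ΔY + cos φ·ΔZ = −(0.246403)(0.661846)(549) − (0.246403)(0.749640)(-206) + (0.969168)(-308) = -349.98 m.

ΔN = -350.0 m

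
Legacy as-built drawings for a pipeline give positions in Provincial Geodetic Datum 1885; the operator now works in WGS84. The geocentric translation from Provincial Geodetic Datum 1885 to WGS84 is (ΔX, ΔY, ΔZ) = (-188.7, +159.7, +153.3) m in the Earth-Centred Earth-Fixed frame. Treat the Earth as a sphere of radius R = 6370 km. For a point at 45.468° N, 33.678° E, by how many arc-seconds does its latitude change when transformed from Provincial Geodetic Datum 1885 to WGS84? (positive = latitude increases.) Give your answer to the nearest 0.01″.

sin φ = 0.712859, cos φ = 0.701308, sin λ = 0.554525, cos λ = 0.832167.
North component: ΔN = −sin φ cos λ·ΔX − sin φ sin λ·ΔY + cos φ·ΔZ = −(0.712859)(0.832167)(-188.7) − (0.712859)(0.554525)(159.7) + (0.701308)(153.3) = 156.32 m.
1° of latitude spans πR/180 = 111177 m, so Δφ = 156.32 / 111177 × 3600 = 5.062″.

Δφ = 5.06″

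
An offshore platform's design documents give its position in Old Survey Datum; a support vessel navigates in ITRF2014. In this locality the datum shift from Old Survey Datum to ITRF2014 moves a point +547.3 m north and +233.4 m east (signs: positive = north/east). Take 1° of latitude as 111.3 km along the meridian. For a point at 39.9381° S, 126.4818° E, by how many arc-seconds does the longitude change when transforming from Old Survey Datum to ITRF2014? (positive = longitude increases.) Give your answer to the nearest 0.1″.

At latitude -39.9381°, cos φ = 0.766738.
1° of longitude at this latitude = 111.3 × cos φ = 85.34 km, so Δλ = 233.4 / 85338.0 = 0.0027350° = 9.846″.

Δλ = 9.8″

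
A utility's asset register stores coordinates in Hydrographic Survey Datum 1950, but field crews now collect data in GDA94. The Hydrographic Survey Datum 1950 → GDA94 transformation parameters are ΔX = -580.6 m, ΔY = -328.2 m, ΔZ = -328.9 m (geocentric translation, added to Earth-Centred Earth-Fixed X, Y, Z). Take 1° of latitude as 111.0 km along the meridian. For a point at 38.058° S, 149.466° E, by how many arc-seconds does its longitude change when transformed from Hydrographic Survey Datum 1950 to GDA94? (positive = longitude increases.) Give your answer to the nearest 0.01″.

Δλ = 23.79″

sin φ = -0.616459, cos φ = 0.787387, sin λ = 0.508050, cos λ = -0.861328.
East component: ΔE = −sin λ·ΔX + cos λ·ΔY = −(0.508050)(-580.6) + (-0.861328)(-328.2) = 577.66 m.
1° of latitude spans 111000 m; at latitude φ, 1° of longitude spans that × cos φ = 87400.0 m, so Δλ = 577.66 / 87400.0 × 3600 = 23.794″.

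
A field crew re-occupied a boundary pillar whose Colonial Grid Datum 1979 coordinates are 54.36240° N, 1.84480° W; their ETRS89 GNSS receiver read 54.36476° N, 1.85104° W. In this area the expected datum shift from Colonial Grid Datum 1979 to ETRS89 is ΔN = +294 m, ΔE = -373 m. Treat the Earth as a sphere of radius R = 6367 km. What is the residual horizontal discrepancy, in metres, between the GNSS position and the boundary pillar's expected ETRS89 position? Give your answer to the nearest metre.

44 m

Observed coordinate differences: Δφ = +0.00236°, Δλ = -0.00624°.
Converting to metres (1° lat = 111125 m, cos φ = 0.582656): observed ΔN = 262.3 m, observed ΔE = -404.0 m.
Subtracting the expected shift leaves a residual of 262.3 − (294) = -31.7 m north and -404.0 − (-373) = -31.0 m east.
Residual distance = √((-31.7)² + (-31.0)²) = 44.4 m.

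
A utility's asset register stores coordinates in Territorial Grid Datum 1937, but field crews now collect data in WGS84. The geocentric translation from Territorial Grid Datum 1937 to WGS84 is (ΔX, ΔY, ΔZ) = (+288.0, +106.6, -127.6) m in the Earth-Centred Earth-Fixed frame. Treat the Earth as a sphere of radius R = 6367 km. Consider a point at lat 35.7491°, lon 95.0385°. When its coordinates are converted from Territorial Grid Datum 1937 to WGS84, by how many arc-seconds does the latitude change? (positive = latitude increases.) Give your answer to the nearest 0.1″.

Δφ = -4.9″

sin φ = 0.584237, cos φ = 0.811583, sin λ = 0.996136, cos λ = -0.087825.
North component: ΔN = −sin φ cos λ·ΔX − sin φ sin λ·ΔY + cos φ·ΔZ = −(0.584237)(-0.087825)(288.0) − (0.584237)(0.996136)(106.6) + (0.811583)(-127.6) = -150.82 m.
1° of latitude spans πR/180 = 111125 m, so Δφ = -150.82 / 111125 × 3600 = -4.886″.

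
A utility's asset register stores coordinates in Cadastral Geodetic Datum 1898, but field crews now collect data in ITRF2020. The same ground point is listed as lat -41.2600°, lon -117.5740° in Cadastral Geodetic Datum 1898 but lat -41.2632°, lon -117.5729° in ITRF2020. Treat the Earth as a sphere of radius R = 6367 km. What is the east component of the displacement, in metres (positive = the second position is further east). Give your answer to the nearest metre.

ΔE = 92 m

Δφ = -41.2632° − -41.2600° = -0.0032°; Δλ = -117.5729° − -117.5740° = +0.0011°.
1° along a meridian = πR/180 = 111125 m.
ΔN = Δφ × 111125 = -355.6 m; ΔE = Δλ × 111125 × cos(-41.2600°) = +0.0011 × 111125 × 0.751725 = 91.9 m.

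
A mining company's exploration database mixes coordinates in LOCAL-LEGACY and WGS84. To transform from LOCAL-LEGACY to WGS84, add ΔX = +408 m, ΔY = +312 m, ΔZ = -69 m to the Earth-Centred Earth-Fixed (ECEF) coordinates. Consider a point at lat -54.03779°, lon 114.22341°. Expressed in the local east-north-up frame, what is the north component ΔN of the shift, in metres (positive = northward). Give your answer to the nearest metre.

ΔN = 54 m

At φ = -54.03779°, λ = 114.22341°: sin φ = -0.809404, cos φ = 0.587252, sin λ = 0.911953, cos λ = -0.410296.
ΔN = −sin φ cos λ·ΔX − sin φ sin λ·ΔY + cos φ·ΔZ = −(-0.809404)(-0.410296)(408) − (-0.809404)(0.911953)(312) + (0.587252)(-69) = 54.28 m.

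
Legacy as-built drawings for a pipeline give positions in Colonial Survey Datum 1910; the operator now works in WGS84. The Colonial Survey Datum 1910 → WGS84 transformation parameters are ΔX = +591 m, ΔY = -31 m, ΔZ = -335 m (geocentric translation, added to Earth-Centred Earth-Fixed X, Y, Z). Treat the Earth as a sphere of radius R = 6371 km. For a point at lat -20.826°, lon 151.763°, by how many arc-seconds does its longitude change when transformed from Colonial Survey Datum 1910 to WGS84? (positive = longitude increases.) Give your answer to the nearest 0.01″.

Δλ = -8.74″

sin φ = -0.355531, cos φ = 0.934664, sin λ = 0.473120, cos λ = -0.880998.
East component: ΔE = −sin λ·ΔX + cos λ·ΔY = −(0.473120)(591) + (-0.880998)(-31) = -252.30 m.
1° of latitude spans πR/180 = 111195 m; at latitude φ, 1° of longitude spans that × cos φ = 103929.9 m, so Δλ = -252.30 / 103929.9 × 3600 = -8.739″.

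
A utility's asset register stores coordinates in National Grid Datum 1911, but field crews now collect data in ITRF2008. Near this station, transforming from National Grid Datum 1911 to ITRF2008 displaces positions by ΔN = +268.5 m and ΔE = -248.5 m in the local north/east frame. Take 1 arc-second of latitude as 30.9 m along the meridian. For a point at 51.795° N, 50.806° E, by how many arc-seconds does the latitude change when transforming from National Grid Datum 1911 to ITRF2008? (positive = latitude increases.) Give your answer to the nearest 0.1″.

1″ of latitude = 30.90 m, so Δφ = 268.5 / 30.90 = 8.689″.

Δφ = 8.7″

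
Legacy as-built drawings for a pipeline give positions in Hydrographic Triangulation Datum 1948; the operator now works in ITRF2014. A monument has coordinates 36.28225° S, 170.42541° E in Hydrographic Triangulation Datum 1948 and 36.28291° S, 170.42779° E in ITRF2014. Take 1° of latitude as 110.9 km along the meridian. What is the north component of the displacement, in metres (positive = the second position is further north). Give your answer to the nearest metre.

ΔN = -73 m

Δφ = -36.28291° − -36.28225° = -0.00066°; Δλ = 170.42779° − 170.42541° = +0.00238°.
ΔN = Δφ × 110900 = -73.2 m; ΔE = Δλ × 110900 × cos(-36.28225°) = +0.00238 × 110900 × 0.806112 = 212.8 m.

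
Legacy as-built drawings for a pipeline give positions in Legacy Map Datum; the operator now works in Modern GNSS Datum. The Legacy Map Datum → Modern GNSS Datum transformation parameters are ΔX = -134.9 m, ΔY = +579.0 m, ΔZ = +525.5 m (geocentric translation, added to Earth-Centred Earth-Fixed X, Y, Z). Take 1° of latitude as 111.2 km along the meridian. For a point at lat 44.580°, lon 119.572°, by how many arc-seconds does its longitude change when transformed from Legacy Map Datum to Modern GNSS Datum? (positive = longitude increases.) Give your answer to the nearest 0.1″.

sin φ = 0.701904, cos φ = 0.712271, sin λ = 0.869736, cos λ = -0.493517.
East component: ΔE = −sin λ·ΔX + cos λ·ΔY = −(0.869736)(-134.9) + (-0.493517)(579.0) = -168.42 m.
1° of latitude spans 111200 m; at latitude φ, 1° of longitude spans that × cos φ = 79204.5 m, so Δλ = -168.42 / 79204.5 × 3600 = -7.655″.

Δλ = -7.7″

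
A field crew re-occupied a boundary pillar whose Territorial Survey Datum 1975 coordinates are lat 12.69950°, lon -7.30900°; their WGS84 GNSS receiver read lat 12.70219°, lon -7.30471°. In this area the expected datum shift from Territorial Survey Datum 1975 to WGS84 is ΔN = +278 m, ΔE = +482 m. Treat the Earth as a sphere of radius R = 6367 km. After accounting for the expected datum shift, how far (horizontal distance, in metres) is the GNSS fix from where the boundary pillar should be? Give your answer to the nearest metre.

Observed coordinate differences: Δφ = +0.00269°, Δλ = +0.00429°.
Converting to metres (1° lat = 111125 m, cos φ = 0.975536): observed ΔN = 298.9 m, observed ΔE = 465.1 m.
Subtracting the expected shift leaves a residual of 298.9 − (278) = 20.9 m north and 465.1 − (482) = -16.9 m east.
Residual distance = √(20.9² + (-16.9)²) = 26.9 m.

27 m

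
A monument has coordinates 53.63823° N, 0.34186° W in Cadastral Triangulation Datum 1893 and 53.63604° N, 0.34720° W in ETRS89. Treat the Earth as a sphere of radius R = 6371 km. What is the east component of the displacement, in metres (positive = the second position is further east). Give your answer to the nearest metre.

ΔE = -352 m

Δφ = 53.63604° − 53.63823° = -0.00219°; Δλ = -0.34720° − -0.34186° = -0.00534°.
1° along a meridian = πR/180 = 111195 m.
ΔN = Δφ × 111195 = -243.5 m; ΔE = Δλ × 111195 × cos(53.63823°) = -0.00534 × 111195 × 0.592882 = -352.0 m.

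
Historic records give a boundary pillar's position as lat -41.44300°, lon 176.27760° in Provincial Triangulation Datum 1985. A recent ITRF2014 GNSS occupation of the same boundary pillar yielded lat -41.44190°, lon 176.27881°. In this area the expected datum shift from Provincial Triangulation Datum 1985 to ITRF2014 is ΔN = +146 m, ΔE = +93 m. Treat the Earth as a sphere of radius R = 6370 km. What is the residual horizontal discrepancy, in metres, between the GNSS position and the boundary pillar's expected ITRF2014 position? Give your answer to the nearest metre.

Observed coordinate differences: Δφ = +0.00110°, Δλ = +0.00121°.
Converting to metres (1° lat = 111177 m, cos φ = 0.749615): observed ΔN = 122.3 m, observed ΔE = 100.8 m.
Subtracting the expected shift leaves a residual of 122.3 − (146) = -23.7 m north and 100.8 − (93) = 7.8 m east.
Residual distance = √((-23.7)² + 7.8²) = 25.0 m.

25 m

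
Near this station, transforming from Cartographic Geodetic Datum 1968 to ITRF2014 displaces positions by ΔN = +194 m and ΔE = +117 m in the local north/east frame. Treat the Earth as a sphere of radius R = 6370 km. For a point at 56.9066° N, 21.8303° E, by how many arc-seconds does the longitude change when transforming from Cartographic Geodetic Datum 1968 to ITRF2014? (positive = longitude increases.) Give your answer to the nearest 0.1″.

At latitude 56.9066°, cos φ = 0.546005.
One radian of longitude at latitude φ spans R cos φ, so Δλ = ΔE / (R cos φ) = 117.0 / (6370000 × 0.546005) = 3.3639e-05 rad = 6.939″.

Δλ = 6.9″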